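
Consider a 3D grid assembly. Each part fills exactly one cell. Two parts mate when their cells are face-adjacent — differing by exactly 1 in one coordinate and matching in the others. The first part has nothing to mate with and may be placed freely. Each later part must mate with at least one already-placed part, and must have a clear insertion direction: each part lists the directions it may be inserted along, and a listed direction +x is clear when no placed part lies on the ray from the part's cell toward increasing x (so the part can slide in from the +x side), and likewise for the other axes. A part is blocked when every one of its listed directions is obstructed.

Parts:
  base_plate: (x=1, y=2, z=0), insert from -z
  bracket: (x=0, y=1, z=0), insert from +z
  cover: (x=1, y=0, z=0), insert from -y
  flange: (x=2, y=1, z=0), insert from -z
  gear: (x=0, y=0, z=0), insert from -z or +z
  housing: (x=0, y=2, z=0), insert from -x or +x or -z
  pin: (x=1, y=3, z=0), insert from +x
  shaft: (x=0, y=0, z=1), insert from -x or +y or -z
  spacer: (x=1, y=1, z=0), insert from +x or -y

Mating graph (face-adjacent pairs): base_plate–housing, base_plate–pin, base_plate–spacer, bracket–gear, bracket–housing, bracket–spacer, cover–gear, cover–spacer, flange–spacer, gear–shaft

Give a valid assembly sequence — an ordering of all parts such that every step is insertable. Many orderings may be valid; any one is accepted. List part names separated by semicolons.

1. housing@(0, 2, 0) [-x clear] — {housing}
2. base_plate@(1, 2, 0) [-z clear] — {base_plate, housing}
3. pin@(1, 3, 0) [+x clear] — {base_plate, housing, pin}
4. spacer@(1, 1, 0) [+x clear] — {base_plate, housing, pin, spacer}
5. cover@(1, 0, 0) [-y clear] — {base_plate, cover, housing, pin, spacer}
6. gear@(0, 0, 0) [-z clear] — {base_plate, cover, gear, housing, pin, spacer}
7. shaft@(0, 0, 1) [-x clear] — {base_plate, cover, gear, housing, pin, shaft, spacer}
8. flange@(2, 1, 0) [-z clear] — {base_plate, cover, flange, gear, housing, pin, shaft, spacer}
9. bracket@(0, 1, 0) [+z clear] — {base_plate, bracket, cover, flange, gear, housing, pin, shaft, spacer}

housing; base_plate; pin; spacer; cover; gear; shaft; flange; bracket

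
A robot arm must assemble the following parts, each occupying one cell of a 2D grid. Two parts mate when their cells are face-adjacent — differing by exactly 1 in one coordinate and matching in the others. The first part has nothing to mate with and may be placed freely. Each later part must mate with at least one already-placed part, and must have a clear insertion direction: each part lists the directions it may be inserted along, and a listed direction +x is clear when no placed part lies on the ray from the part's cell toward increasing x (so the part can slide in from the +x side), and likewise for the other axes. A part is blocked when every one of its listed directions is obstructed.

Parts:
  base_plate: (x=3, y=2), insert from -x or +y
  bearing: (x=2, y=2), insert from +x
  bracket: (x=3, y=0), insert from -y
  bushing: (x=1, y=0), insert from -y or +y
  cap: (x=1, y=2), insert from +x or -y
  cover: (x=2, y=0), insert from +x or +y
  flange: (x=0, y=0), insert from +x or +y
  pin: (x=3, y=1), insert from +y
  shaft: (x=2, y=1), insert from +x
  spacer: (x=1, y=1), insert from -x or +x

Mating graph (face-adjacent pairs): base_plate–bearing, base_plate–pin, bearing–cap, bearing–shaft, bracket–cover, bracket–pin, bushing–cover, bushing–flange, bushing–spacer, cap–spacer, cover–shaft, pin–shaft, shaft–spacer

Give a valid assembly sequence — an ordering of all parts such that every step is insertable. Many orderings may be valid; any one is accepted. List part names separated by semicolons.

1. flange@(0, 0) [+x clear] — {flange}
2. bushing@(1, 0) [-y clear] — {bushing, flange}
3. cover@(2, 0) [+x clear] — {bushing, cover, flange}
4. bracket@(3, 0) [-y clear] — {bracket, bushing, cover, flange}
5. shaft@(2, 1) [+x clear] — {bracket, bushing, cover, flange, shaft}
6. spacer@(1, 1) [-x clear] — {bracket, bushing, cover, flange, shaft, spacer}
7. cap@(1, 2) [+x clear] — {bracket, bushing, cap, cover, flange, shaft, spacer}
8. bearing@(2, 2) [+x clear] — {bearing, bracket, bushing, cap, cover, flange, shaft, spacer}
9. pin@(3, 1) [+y clear] — {bearing, bracket, bushing, cap, cover, flange, pin, shaft, spacer}
10. base_plate@(3, 2) [+y clear] — {base_plate, bearing, bracket, bushing, cap, cover, flange, pin, shaft, spacer}

flange; bushing; cover; bracket; shaft; spacer; cap; bearing; pin; base_plate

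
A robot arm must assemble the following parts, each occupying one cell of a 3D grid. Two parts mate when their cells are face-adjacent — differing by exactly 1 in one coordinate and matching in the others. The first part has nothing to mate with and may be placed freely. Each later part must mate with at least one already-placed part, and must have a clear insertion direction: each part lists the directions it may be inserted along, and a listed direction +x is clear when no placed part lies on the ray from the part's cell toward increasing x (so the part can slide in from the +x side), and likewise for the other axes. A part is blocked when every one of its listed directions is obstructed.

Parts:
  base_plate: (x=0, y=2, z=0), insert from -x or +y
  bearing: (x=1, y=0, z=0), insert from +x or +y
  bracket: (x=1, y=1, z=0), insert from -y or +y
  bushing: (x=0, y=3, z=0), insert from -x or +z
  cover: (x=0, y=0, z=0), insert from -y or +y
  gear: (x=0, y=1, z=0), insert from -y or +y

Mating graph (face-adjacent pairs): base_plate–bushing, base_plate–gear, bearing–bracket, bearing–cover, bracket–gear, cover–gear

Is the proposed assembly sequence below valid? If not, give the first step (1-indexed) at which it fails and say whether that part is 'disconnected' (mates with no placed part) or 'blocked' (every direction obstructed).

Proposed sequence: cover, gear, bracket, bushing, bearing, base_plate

Invalid at step 4 (disconnected)

1. cover@(0, 0, 0) [-y clear] — {cover}
2. gear@(0, 1, 0) [+y clear] — {cover, gear}
3. bracket@(1, 1, 0) [-y clear] — {bracket, cover, gear}
4. bushing@(0, 3, 0) — no placed neighbour ⇒ disconnected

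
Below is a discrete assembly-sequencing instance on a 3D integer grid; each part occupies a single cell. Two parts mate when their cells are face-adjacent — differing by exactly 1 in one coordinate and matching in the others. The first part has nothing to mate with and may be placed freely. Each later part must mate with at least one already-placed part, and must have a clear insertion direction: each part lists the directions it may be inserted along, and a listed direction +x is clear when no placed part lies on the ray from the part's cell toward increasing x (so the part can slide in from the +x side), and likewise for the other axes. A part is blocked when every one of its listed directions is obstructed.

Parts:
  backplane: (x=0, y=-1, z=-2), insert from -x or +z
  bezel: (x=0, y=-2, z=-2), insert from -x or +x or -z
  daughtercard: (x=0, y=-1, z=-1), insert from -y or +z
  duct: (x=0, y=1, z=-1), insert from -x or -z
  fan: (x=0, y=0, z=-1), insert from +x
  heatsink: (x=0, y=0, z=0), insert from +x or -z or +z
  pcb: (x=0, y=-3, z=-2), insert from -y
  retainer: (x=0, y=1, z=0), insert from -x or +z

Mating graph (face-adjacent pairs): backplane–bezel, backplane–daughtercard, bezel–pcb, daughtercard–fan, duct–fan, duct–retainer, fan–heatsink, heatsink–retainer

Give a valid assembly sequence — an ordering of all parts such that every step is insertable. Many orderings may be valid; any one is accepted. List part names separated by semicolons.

heatsink; fan; duct; retainer; daughtercard; backplane; bezel; pcb

1. heatsink@(0, 0, 0) [+x clear] — {heatsink}
2. fan@(0, 0, -1) [+x clear] — {fan, heatsink}
3. duct@(0, 1, -1) [-x clear] — {duct, fan, heatsink}
4. retainer@(0, 1, 0) [-x clear] — {duct, fan, heatsink, retainer}
5. daughtercard@(0, -1, -1) [-y clear] — {daughtercard, duct, fan, heatsink, retainer}
6. backplane@(0, -1, -2) [-x clear] — {backplane, daughtercard, duct, fan, heatsink, retainer}
7. bezel@(0, -2, -2) [-x clear] — {backplane, bezel, daughtercard, duct, fan, heatsink, retainer}
8. pcb@(0, -3, -2) [-y clear] — {backplane, bezel, daughtercard, duct, fan, heatsink, pcb, retainer}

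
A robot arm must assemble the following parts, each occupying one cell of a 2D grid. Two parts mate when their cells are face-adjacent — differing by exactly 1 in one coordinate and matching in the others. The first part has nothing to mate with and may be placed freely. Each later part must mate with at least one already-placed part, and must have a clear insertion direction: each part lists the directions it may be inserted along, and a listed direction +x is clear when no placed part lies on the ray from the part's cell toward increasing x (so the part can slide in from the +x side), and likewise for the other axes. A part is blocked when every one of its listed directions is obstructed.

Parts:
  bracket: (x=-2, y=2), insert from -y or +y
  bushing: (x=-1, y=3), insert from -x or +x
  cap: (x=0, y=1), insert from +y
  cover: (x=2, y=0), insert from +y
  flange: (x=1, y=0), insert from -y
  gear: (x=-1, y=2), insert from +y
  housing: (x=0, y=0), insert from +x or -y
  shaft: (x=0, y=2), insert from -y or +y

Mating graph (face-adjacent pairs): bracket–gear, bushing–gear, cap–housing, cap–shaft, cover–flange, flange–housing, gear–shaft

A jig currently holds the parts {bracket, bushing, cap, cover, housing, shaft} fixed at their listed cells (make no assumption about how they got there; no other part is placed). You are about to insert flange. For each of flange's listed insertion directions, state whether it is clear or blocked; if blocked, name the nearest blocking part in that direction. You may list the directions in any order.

-y: ray from flange(1, 0) has no placed part ⇒ clear

-y: clear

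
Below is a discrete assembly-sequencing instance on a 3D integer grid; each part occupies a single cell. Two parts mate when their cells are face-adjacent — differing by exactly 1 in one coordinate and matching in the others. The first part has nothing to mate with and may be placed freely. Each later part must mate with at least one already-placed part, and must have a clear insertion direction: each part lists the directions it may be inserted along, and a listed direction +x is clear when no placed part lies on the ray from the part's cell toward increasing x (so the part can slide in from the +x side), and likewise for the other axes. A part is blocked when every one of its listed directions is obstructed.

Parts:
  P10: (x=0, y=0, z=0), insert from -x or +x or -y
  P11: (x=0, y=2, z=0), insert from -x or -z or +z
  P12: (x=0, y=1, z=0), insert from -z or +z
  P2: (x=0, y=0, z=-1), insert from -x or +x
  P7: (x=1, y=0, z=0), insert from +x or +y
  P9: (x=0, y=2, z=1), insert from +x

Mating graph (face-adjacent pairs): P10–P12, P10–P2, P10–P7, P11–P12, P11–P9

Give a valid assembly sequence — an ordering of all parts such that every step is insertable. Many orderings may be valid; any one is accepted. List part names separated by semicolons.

P12; P10; P2; P7; P11; P9

1. P12@(0, 1, 0) [-z clear] — {P12}
2. P10@(0, 0, 0) [-x clear] — {P10, P12}
3. P2@(0, 0, -1) [-x clear] — {P10, P12, P2}
4. P7@(1, 0, 0) [+x clear] — {P10, P12, P2, P7}
5. P11@(0, 2, 0) [-x clear] — {P10, P11, P12, P2, P7}
6. P9@(0, 2, 1) [+x clear] — {P10, P11, P12, P2, P7, P9}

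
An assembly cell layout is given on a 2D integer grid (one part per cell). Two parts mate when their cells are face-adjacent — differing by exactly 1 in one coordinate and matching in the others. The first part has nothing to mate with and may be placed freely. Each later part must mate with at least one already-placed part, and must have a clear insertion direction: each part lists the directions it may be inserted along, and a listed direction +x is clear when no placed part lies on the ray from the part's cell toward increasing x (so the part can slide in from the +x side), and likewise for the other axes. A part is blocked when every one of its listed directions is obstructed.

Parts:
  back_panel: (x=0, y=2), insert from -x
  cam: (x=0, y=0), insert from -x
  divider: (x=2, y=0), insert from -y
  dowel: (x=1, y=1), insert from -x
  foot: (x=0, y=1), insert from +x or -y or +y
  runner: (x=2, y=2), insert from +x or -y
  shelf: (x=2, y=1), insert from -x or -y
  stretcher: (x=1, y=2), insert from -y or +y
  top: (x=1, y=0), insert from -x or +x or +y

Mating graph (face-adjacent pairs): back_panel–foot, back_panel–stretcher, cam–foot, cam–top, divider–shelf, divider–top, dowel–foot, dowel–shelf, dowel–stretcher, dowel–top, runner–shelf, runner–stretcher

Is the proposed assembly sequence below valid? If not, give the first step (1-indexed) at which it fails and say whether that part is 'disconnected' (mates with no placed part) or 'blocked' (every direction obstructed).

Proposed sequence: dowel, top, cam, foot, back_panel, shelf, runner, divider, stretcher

Valid

1. dowel@(1, 1) [-x clear] — {dowel}
2. top@(1, 0) [-x clear] — {dowel, top}
3. cam@(0, 0) [-x clear] — {cam, dowel, top}
4. foot@(0, 1) [+y clear] — {cam, dowel, foot, top}
5. back_panel@(0, 2) [-x clear] — {back_panel, cam, dowel, foot, top}
6. shelf@(2, 1) [-y clear] — {back_panel, cam, dowel, foot, shelf, top}
7. runner@(2, 2) [+x clear] — {back_panel, cam, dowel, foot, runner, shelf, top}
8. divider@(2, 0) [-y clear] — {back_panel, cam, divider, dowel, foot, runner, shelf, top}
9. stretcher@(1, 2) [+y clear] — {back_panel, cam, divider, dowel, foot, runner, shelf, stretcher, top}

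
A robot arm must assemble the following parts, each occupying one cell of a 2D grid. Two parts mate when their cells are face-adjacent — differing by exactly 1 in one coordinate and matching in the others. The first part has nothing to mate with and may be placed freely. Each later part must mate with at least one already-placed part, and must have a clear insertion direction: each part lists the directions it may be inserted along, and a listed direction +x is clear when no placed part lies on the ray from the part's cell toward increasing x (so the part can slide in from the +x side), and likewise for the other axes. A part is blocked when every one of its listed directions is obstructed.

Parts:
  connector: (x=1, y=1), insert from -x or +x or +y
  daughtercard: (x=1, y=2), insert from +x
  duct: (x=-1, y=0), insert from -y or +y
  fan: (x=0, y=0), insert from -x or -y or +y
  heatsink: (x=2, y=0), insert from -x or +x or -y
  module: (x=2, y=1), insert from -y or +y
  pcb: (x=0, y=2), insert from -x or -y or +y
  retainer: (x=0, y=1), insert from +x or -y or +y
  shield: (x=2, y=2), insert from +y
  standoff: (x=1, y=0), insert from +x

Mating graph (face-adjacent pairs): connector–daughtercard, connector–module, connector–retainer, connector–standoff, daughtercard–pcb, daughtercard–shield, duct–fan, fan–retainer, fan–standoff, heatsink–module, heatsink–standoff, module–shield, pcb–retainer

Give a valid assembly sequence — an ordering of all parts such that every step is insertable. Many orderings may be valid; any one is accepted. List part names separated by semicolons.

1. connector@(1, 1) [-x clear] — {connector}
2. module@(2, 1) [-y clear] — {connector, module}
3. standoff@(1, 0) [+x clear] — {connector, module, standoff}
4. heatsink@(2, 0) [+x clear] — {connector, heatsink, module, standoff}
5. retainer@(0, 1) [-y clear] — {connector, heatsink, module, retainer, standoff}
6. fan@(0, 0) [-x clear] — {connector, fan, heatsink, module, retainer, standoff}
7. duct@(-1, 0) [-y clear] — {connector, duct, fan, heatsink, module, retainer, standoff}
8. daughtercard@(1, 2) [+x clear] — {connector, daughtercard, duct, fan, heatsink, module, retainer, standoff}
9. shield@(2, 2) [+y clear] — {connector, daughtercard, duct, fan, heatsink, module, retainer, shield, standoff}
10. pcb@(0, 2) [-x clear] — {connector, daughtercard, duct, fan, heatsink, module, pcb, retainer, shield, standoff}

connector; module; standoff; heatsink; retainer; fan; duct; daughtercard; shield; pcb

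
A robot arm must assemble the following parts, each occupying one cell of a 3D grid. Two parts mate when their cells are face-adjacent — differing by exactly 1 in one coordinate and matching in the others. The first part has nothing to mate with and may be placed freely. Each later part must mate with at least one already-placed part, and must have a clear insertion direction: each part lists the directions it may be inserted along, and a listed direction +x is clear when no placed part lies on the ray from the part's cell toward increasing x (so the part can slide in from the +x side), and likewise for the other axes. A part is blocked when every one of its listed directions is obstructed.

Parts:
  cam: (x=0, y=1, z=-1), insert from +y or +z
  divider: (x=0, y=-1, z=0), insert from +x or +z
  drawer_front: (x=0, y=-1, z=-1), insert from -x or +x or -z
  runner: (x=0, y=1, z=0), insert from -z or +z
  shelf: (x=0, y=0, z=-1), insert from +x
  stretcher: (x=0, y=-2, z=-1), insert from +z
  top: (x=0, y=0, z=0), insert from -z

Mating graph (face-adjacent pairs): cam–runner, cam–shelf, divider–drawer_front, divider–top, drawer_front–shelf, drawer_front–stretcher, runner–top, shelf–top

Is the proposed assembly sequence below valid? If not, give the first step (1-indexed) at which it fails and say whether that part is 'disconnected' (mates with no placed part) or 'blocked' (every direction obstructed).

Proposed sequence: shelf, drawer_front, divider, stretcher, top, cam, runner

1. shelf@(0, 0, -1) [+x clear] — {shelf}
2. drawer_front@(0, -1, -1) [-x clear] — {drawer_front, shelf}
3. divider@(0, -1, 0) [+x clear] — {divider, drawer_front, shelf}
4. stretcher@(0, -2, -1) [+z clear] — {divider, drawer_front, shelf, stretcher}
5. top@(0, 0, 0) — -z all obstructed ⇒ blocked

Invalid at step 5 (blocked)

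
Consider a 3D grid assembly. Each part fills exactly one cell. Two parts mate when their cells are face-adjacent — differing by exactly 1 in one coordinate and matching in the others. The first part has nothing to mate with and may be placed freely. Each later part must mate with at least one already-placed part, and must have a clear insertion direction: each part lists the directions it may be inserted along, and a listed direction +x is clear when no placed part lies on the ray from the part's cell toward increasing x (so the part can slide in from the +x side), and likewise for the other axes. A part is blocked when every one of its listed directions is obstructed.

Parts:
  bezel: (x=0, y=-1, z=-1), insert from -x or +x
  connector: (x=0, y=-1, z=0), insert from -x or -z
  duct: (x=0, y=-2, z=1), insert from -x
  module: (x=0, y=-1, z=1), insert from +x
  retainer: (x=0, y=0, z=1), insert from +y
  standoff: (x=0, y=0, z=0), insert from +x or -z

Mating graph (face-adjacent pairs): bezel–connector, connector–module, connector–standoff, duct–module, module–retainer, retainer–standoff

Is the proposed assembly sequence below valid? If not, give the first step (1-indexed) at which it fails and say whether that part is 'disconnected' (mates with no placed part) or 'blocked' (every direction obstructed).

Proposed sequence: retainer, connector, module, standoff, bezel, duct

Invalid at step 2 (disconnected)

1. retainer@(0, 0, 1) [+y clear] — {retainer}
2. connector@(0, -1, 0) — no placed neighbour ⇒ disconnected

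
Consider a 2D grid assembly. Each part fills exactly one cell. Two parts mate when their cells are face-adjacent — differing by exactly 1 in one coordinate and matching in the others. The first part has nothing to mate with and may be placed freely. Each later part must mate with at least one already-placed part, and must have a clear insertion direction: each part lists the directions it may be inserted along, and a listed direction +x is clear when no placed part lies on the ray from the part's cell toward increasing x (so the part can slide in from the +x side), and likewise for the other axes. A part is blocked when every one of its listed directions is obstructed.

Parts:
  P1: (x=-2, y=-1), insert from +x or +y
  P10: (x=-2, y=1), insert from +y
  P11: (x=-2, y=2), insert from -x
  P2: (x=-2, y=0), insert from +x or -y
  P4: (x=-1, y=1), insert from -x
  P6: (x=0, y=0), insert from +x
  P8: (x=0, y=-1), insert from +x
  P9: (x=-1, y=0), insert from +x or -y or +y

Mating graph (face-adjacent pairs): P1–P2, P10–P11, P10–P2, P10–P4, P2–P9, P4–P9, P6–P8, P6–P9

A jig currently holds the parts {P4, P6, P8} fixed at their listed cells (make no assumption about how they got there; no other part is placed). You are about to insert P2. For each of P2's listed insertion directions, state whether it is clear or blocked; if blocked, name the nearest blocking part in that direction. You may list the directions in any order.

+x: blocked by P6; -y: clear

+x: nearest on ray is P6@(0, 0) ⇒ blocked
-y: ray from P2(-2, 0) has no placed part ⇒ clear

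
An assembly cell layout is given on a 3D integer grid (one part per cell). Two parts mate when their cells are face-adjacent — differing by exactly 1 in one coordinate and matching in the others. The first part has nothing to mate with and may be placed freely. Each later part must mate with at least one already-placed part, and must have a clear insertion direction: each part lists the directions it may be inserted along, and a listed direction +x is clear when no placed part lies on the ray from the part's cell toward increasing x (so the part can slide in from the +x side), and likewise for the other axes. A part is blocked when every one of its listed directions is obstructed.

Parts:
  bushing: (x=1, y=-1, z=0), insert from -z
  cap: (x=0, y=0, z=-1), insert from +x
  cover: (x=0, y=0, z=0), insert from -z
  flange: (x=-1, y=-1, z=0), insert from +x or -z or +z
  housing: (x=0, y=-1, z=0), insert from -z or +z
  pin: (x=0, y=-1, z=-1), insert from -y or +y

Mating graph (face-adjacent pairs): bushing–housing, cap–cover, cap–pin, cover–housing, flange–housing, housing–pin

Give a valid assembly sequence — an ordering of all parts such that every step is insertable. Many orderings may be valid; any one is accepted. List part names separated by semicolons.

flange; housing; pin; cover; cap; bushing

1. flange@(-1, -1, 0) [+x clear] — {flange}
2. housing@(0, -1, 0) [-z clear] — {flange, housing}
3. pin@(0, -1, -1) [-y clear] — {flange, housing, pin}
4. cover@(0, 0, 0) [-z clear] — {cover, flange, housing, pin}
5. cap@(0, 0, -1) [+x clear] — {cap, cover, flange, housing, pin}
6. bushing@(1, -1, 0) [-z clear] — {bushing, cap, cover, flange, housing, pin}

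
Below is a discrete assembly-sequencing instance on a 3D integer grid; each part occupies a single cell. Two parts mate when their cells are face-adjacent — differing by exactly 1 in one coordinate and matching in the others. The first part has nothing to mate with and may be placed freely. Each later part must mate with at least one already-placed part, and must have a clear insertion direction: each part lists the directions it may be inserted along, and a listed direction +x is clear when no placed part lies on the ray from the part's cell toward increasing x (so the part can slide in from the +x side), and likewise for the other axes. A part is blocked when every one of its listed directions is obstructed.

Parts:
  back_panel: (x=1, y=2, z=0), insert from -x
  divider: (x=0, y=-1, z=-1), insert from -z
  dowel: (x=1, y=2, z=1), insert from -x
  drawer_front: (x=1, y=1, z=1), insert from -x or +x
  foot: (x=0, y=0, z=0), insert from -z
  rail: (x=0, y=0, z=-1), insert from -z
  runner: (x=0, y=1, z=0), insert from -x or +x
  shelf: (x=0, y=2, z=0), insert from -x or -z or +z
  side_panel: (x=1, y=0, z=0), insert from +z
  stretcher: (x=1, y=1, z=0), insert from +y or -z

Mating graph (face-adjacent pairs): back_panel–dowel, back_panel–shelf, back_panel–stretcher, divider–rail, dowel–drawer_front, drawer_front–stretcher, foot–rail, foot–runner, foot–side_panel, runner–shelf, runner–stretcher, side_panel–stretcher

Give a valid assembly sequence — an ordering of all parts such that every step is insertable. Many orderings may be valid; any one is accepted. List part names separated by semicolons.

back_panel; stretcher; side_panel; foot; drawer_front; runner; dowel; rail; divider; shelf

1. back_panel@(1, 2, 0) [-x clear] — {back_panel}
2. stretcher@(1, 1, 0) [-z clear] — {back_panel, stretcher}
3. side_panel@(1, 0, 0) [+z clear] — {back_panel, side_panel, stretcher}
4. foot@(0, 0, 0) [-z clear] — {back_panel, foot, side_panel, stretcher}
5. drawer_front@(1, 1, 1) [-x clear] — {back_panel, drawer_front, foot, side_panel, stretcher}
6. runner@(0, 1, 0) [-x clear] — {back_panel, drawer_front, foot, runner, side_panel, stretcher}
7. dowel@(1, 2, 1) [-x clear] — {back_panel, dowel, drawer_front, foot, runner, side_panel, stretcher}
8. rail@(0, 0, -1) [-z clear] — {back_panel, dowel, drawer_front, foot, rail, runner, side_panel, stretcher}
9. divider@(0, -1, -1) [-z clear] — {back_panel, divider, dowel, drawer_front, foot, rail, runner, side_panel, stretcher}
10. shelf@(0, 2, 0) [-x clear] — {back_panel, divider, dowel, drawer_front, foot, rail, runner, shelf, side_panel, stretcher}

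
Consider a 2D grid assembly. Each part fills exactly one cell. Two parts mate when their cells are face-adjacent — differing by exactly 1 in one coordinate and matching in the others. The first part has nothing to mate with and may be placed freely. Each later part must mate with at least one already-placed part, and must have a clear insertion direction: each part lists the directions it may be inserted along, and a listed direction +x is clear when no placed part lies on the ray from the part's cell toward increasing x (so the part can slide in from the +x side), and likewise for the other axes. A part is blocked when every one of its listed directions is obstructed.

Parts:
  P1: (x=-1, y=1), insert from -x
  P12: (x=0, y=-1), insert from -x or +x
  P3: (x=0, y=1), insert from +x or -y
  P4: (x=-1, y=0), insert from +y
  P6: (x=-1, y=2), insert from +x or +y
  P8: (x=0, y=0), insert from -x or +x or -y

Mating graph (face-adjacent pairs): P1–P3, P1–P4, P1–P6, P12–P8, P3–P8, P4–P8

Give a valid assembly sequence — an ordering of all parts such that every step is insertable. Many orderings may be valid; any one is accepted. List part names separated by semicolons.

1. P12@(0, -1) [-x clear] — {P12}
2. P8@(0, 0) [-x clear] — {P12, P8}
3. P3@(0, 1) [+x clear] — {P12, P3, P8}
4. P4@(-1, 0) [+y clear] — {P12, P3, P4, P8}
5. P1@(-1, 1) [-x clear] — {P1, P12, P3, P4, P8}
6. P6@(-1, 2) [+x clear] — {P1, P12, P3, P4, P6, P8}

P12; P8; P3; P4; P1; P6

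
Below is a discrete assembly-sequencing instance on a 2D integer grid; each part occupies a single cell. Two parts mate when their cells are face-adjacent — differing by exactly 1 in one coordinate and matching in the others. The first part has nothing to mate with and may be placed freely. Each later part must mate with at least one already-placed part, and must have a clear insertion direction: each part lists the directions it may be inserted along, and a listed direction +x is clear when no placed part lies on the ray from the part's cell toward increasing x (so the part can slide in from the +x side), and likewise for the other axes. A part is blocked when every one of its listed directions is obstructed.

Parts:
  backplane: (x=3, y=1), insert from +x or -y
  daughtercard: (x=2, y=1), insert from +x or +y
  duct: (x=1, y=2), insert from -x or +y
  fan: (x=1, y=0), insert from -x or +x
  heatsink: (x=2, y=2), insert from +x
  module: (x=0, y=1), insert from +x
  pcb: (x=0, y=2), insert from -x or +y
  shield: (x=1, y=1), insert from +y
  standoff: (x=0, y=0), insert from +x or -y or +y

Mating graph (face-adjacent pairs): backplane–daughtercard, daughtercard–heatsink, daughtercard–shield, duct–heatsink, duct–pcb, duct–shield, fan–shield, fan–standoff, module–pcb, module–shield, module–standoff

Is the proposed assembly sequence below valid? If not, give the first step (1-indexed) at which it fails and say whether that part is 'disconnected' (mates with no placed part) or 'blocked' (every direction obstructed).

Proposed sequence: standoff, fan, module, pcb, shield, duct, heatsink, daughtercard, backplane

1. standoff@(0, 0) [+x clear] — {standoff}
2. fan@(1, 0) [+x clear] — {fan, standoff}
3. module@(0, 1) [+x clear] — {fan, module, standoff}
4. pcb@(0, 2) [-x clear] — {fan, module, pcb, standoff}
5. shield@(1, 1) [+y clear] — {fan, module, pcb, shield, standoff}
6. duct@(1, 2) [+y clear] — {duct, fan, module, pcb, shield, standoff}
7. heatsink@(2, 2) [+x clear] — {duct, fan, heatsink, module, pcb, shield, standoff}
8. daughtercard@(2, 1) [+x clear] — {daughtercard, duct, fan, heatsink, module, pcb, shield, standoff}
9. backplane@(3, 1) [+x clear] — {backplane, daughtercard, duct, fan, heatsink, module, pcb, shield, standoff}

Valid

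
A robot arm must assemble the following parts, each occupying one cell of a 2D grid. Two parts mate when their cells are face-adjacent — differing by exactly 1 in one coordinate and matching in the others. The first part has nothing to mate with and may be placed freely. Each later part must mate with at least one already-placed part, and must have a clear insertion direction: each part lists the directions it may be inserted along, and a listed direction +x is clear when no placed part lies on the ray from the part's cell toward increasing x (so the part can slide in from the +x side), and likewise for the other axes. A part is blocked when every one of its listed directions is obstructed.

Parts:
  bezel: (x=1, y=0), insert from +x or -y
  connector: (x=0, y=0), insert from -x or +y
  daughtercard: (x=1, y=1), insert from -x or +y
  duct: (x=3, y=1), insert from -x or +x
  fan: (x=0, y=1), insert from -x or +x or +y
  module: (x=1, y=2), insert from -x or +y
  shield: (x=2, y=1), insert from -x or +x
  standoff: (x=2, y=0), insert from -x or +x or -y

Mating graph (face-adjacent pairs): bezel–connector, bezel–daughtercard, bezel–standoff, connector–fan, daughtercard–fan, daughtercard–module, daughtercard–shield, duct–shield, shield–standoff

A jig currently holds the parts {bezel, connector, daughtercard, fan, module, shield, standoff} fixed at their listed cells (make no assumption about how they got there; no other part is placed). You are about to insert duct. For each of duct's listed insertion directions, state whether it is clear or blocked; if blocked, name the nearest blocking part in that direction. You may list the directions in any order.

+x: clear; -x: blocked by shield

-x: nearest on ray is shield@(2, 1) ⇒ blocked
+x: ray from duct(3, 1) has no placed part ⇒ clear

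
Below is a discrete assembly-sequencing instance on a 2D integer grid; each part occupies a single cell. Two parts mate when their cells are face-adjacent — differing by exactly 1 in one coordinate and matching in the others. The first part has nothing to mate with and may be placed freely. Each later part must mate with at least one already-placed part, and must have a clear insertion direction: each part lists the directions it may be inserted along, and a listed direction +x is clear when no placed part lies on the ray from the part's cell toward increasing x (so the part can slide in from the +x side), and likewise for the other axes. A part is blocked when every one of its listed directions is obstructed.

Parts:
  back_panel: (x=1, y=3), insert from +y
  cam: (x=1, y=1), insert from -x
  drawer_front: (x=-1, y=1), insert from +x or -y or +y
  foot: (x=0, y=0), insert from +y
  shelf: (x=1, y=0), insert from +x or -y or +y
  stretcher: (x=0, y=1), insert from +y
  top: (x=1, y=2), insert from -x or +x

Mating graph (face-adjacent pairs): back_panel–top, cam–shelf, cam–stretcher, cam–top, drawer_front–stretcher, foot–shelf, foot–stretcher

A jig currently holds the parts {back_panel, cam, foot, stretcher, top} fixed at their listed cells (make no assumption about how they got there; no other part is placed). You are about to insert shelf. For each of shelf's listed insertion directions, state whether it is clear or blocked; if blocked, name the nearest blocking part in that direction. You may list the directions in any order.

+x: clear; +y: blocked by cam; -y: clear

+x: ray from shelf(1, 0) has no placed part ⇒ clear
-y: ray from shelf(1, 0) has no placed part ⇒ clear
+y: nearest on ray is cam@(1, 1) ⇒ blocked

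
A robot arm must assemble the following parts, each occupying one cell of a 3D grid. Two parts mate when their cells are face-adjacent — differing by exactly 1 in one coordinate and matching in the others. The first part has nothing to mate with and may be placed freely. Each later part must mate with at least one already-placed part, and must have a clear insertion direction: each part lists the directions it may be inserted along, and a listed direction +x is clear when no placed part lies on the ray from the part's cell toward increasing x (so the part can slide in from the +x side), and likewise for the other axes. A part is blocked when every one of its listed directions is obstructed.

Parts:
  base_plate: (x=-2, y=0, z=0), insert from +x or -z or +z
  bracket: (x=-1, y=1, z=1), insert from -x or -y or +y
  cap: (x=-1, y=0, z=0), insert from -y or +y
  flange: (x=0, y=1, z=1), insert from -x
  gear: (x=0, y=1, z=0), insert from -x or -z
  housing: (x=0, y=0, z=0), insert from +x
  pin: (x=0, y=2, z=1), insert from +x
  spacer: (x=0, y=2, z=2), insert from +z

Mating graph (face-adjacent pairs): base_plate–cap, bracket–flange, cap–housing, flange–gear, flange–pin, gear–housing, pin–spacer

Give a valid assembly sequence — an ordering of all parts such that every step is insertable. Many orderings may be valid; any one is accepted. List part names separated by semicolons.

1. cap@(-1, 0, 0) [-y clear] — {cap}
2. base_plate@(-2, 0, 0) [-z clear] — {base_plate, cap}
3. housing@(0, 0, 0) [+x clear] — {base_plate, cap, housing}
4. gear@(0, 1, 0) [-x clear] — {base_plate, cap, gear, housing}
5. flange@(0, 1, 1) [-x clear] — {base_plate, cap, flange, gear, housing}
6. bracket@(-1, 1, 1) [-x clear] — {base_plate, bracket, cap, flange, gear, housing}
7. pin@(0, 2, 1) [+x clear] — {base_plate, bracket, cap, flange, gear, housing, pin}
8. spacer@(0, 2, 2) [+z clear] — {base_plate, bracket, cap, flange, gear, housing, pin, spacer}

cap; base_plate; housing; gear; flange; bracket; pin; spacer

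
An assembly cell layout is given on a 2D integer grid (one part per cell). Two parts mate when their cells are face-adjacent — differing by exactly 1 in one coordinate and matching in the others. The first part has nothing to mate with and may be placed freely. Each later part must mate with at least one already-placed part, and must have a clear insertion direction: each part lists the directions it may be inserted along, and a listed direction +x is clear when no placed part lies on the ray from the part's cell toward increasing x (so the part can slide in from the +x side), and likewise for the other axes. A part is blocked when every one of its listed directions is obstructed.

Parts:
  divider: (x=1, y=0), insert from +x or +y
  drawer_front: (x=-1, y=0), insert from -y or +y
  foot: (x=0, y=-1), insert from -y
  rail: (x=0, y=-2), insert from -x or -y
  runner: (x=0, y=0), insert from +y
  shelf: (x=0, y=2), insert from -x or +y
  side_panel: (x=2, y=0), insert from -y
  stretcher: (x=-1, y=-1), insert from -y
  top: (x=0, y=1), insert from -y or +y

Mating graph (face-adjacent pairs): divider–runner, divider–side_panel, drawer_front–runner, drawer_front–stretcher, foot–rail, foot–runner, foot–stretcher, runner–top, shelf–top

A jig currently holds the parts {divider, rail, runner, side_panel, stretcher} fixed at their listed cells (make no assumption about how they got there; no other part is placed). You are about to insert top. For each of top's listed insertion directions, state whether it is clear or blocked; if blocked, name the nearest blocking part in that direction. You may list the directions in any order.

-y: nearest on ray is runner@(0, 0) ⇒ blocked
+y: ray from top(0, 1) has no placed part ⇒ clear

+y: clear; -y: blocked by runner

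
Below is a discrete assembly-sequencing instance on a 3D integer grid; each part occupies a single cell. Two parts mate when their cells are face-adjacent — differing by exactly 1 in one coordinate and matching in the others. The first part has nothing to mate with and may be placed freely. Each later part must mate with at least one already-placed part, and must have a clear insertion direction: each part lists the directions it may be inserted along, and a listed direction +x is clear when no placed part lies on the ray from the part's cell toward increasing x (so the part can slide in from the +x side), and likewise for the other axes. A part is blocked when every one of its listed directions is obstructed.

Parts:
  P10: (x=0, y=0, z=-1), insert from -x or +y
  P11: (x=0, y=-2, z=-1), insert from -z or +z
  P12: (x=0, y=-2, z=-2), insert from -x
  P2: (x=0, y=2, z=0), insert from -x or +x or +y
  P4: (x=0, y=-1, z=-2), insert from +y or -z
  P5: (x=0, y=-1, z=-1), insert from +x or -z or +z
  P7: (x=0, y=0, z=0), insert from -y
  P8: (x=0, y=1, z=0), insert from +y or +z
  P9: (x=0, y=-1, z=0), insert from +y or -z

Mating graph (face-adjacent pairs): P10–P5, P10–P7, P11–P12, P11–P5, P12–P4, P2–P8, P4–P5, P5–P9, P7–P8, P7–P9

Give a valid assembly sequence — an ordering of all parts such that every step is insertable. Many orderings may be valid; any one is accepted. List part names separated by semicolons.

1. P7@(0, 0, 0) [-y clear] — {P7}
2. P9@(0, -1, 0) [-z clear] — {P7, P9}
3. P5@(0, -1, -1) [+x clear] — {P5, P7, P9}
4. P11@(0, -2, -1) [-z clear] — {P11, P5, P7, P9}
5. P4@(0, -1, -2) [+y clear] — {P11, P4, P5, P7, P9}
6. P12@(0, -2, -2) [-x clear] — {P11, P12, P4, P5, P7, P9}
7. P10@(0, 0, -1) [-x clear] — {P10, P11, P12, P4, P5, P7, P9}
8. P8@(0, 1, 0) [+y clear] — {P10, P11, P12, P4, P5, P7, P8, P9}
9. P2@(0, 2, 0) [-x clear] — {P10, P11, P12, P2, P4, P5, P7, P8, P9}

P7; P9; P5; P11; P4; P12; P10; P8; P2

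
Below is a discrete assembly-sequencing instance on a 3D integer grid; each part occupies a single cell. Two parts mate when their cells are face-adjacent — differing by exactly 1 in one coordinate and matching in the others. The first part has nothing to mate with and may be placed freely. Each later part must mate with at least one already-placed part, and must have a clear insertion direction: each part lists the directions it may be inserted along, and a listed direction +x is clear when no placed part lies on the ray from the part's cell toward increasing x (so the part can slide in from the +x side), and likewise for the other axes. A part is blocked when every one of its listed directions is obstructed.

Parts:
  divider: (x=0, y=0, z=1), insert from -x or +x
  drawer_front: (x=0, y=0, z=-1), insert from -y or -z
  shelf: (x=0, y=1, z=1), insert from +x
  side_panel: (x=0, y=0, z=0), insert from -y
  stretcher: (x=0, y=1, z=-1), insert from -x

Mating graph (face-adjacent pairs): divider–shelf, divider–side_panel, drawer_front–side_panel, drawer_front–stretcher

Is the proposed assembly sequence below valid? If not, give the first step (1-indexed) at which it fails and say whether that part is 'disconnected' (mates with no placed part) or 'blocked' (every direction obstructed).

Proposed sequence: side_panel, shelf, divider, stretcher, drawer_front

Invalid at step 2 (disconnected)

1. side_panel@(0, 0, 0) [-y clear] — {side_panel}
2. shelf@(0, 1, 1) — no placed neighbour ⇒ disconnected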